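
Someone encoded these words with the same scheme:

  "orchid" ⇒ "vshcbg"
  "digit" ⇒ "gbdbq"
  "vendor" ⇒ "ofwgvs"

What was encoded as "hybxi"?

climb

Each letter's alphabet position (a=0..z=25) is mapped through 25·x+9 mod 26 — an affine cipher.
Undoing it on hybxi: h(7)→25·(7−9)≡2=c; y(24)→25·(24−9)≡11=l; b(1)→25·(1−9)≡8=i; x(23)→25·(23−9)≡12=m; i(8)→25·(8−9)≡1=b (all mod 26).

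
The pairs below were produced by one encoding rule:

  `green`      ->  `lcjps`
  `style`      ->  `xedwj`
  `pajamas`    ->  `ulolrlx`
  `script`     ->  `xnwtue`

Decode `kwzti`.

fluid

Shifts by position in green: pos 0: g→l (+5), pos 1: r→c (+11), pos 2: e→j (+5), pos 3: e→p (+11) — repeating every 2. The shifts repeat in a cycle of length 2: positions 0,1,… shift by +5, +11, then the pattern repeats.
Decoding kwzti: k−5=f, w−11=l, z−5=u, t−11=i, i−5=d.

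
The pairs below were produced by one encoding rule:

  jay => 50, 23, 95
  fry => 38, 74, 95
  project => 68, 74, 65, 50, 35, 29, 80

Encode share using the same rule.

77, 44, 23, 74, 35

j(#10)→50 and a(#1)→23: differences scale by 3, so n = 3·pos + 20. Each letter becomes 3×(its alphabet position, a=1..z=26) + 20.
Applying it to share: s=19→77, h=8→44, a=1→23, r=18→74, e=5→35.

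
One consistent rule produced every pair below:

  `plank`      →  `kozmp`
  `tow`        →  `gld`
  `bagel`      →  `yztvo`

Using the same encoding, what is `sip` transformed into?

hrk

Each pair mirrors across the alphabet (p↔k, l↔o, a↔z): positions sum to 25. Letters are reflected about the middle of the alphabet (position → 25−position): Atbash.
Applying it to sip: s↔h, i↔r, p↔k.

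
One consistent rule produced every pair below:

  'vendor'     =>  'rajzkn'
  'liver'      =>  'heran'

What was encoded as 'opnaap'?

street

Compare letters: v→r is +22, e→a is +22, n→j is +22 — a constant shift. Each letter is shifted forward by 22 in the alphabet (a Caesar shift of +22).
Reversing it on opnaap: o−22=s, p−22=t, n−22=r, a−22=e, a−22=e, p−22=t.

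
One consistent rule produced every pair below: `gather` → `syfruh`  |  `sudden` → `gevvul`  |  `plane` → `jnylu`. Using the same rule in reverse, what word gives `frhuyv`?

g(6)→s(18) and a(0)→y(24) fit y≡25x+24 (mod 26); the inverse of 25 mod 26 is 25. Treating letters as 0–25, the rule is x ↦ 25x + 24 (mod 26).
Decoding frhuyv: f(5)→25·(5−24)≡19=t; r(17)→25·(17−24)≡7=h; h(7)→25·(7−24)≡17=r; u(20)→25·(20−24)≡4=e; y(24)→25·(24−24)≡0=a; v(21)→25·(21−24)≡3=d (all mod 26).

thread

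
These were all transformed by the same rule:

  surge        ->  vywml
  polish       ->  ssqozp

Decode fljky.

Each letter shifts forward by (position + 3), i.e. 3, 4, 5, … — the shift grows by one for each successive letter.
Reversing it on fljky: f−3=c, l−4=h, j−5=e, k−6=e, y−7=r.

cheer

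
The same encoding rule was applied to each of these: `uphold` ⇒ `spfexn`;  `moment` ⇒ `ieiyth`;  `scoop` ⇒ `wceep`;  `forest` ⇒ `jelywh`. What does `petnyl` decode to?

ponder

u(20)→s(18) and p(15)→p(15) fit y≡11x+6 (mod 26); the inverse of 11 mod 26 is 19. This is an affine cipher: with a=0,…,z=25, each position x becomes (11x+6) mod 26.
Decoding petnyl: p(15)→19·(15−6)≡15=p; e(4)→19·(4−6)≡14=o; t(19)→19·(19−6)≡13=n; n(13)→19·(13−6)≡3=d; y(24)→19·(24−6)≡4=e; l(11)→19·(11−6)≡17=r (all mod 26).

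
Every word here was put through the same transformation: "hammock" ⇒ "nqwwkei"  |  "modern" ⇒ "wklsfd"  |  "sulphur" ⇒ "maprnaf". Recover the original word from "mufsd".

siren

h(7)→n(13) and a(0)→q(16) fit y≡7x+16 (mod 26); the inverse of 7 mod 26 is 15. This is an affine cipher: with a=0,…,z=25, each position x becomes (7x+16) mod 26.
Undoing it on mufsd: m(12)→15·(12−16)≡18=s; u(20)→15·(20−16)≡8=i; f(5)→15·(5−16)≡17=r; s(18)→15·(18−16)≡4=e; d(3)→15·(3−16)≡13=n (all mod 26).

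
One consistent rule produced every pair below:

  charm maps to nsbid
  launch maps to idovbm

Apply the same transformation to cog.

The word is reversed, then every letter is shifted forward by 1.
On cog: reverse → goc; then shift: g+1=h, o+1=p, c+1=d.

hpd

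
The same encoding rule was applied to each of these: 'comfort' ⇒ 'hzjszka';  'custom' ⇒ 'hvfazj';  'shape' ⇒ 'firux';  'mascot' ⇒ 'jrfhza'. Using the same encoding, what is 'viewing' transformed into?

c(2)→h(7) and o(14)→z(25) fit y≡21x+17 (mod 26); the inverse of 21 mod 26 is 5. Each letter's alphabet position (a=0..z=25) is mapped through 21·x+17 mod 26 — an affine cipher.
On viewing: v(21)→21·21+17≡16=q; i(8)→21·8+17≡3=d; e(4)→21·4+17≡23=x; w(22)→21·22+17≡11=l; i(8)→21·8+17≡3=d; n(13)→21·13+17≡4=e; g(6)→21·6+17≡13=n (all mod 26).

qdxlden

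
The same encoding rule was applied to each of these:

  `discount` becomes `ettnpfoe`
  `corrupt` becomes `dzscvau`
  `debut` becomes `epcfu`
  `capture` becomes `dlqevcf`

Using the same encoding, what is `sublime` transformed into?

Shifts by position in discount: pos 0: d→e (+1), pos 1: i→t (+11), pos 2: s→t (+1), pos 3: c→n (+11) — repeating every 2. The shifts repeat in a cycle of length 2: positions 0,1,… shift by +1, +11, then the pattern repeats.
Applying it to sublime: s+1=t, u+11=f, b+1=c, l+11=w, i+1=j, m+11=x, e+1=f.

tfcwjxf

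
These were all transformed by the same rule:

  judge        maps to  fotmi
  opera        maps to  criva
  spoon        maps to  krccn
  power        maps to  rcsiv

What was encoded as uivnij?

kernel

Treating letters as 0–25, the rule is x ↦ 15x + 0 (mod 26).
Undoing it on uivnij: u(20)→7·(20−0)≡10=k; i(8)→7·(8−0)≡4=e; v(21)→7·(21−0)≡17=r; n(13)→7·(13−0)≡13=n; i(8)→7·(8−0)≡4=e; j(9)→7·(9−0)≡11=l (all mod 26).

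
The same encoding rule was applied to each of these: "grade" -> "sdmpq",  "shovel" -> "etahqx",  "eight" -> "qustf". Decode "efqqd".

Compare letters: g→s is +12, r→d is +12, a→m is +12 — a constant shift. It's a constant shift of +12 (ROT12).
Undoing it on efqqd: e−12=s, f−12=t, q−12=e, q−12=e, d−12=r.

steer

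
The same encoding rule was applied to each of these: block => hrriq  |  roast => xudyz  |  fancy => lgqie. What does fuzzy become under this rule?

A repeating key of period 3 is used — shifts +6, +6, +3 over and over.
On fuzzy: f+6=l, u+6=a, z+3=c, z+6=f, y+6=e.

lacfe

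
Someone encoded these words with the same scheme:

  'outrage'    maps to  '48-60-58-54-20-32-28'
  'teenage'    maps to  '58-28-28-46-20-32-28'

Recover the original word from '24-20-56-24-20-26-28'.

o(#15)→48 and u(#21)→60: differences scale by 2, so n = 2·pos + 18. With a=1..z=26, the number is 2·pos + 18.
Undoing it on 24-20-56-24-20-26-28: 24→(24−18)÷2=3=c, 20→(20−18)÷2=1=a, 56→(56−18)÷2=19=s, 24→(24−18)÷2=3=c, 20→(20−18)÷2=1=a, 26→(26−18)÷2=4=d, 28→(28−18)÷2=5=e.

cascade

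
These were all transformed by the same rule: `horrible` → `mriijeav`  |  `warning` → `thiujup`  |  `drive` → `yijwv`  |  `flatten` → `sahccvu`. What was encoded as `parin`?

Treating letters as 0–25, the rule is x ↦ 23x + 7 (mod 26).
Undoing it on parin: p(15)→17·(15−7)≡6=g; a(0)→17·(0−7)≡11=l; r(17)→17·(17−7)≡14=o; i(8)→17·(8−7)≡17=r; n(13)→17·(13−7)≡24=y (all mod 26).

glory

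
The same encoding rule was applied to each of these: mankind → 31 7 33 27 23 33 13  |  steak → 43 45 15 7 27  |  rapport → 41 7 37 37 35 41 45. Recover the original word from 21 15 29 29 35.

hello

Each letter becomes 2×(its alphabet position, a=1..z=26) + 5.
Reversing it on 21 15 29 29 35: 21→(21−5)÷2=8=h, 15→(15−5)÷2=5=e, 29→(29−5)÷2=12=l, 29→(29−5)÷2=12=l, 35→(35−5)÷2=15=o.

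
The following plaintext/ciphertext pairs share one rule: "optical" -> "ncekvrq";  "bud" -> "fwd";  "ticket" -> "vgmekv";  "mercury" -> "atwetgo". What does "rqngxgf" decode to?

Read the word backwards and shift each letter +2.
Undoing it on rqngxgf: shift back: r−2=p, q−2=o, n−2=l, g−2=e, x−2=v, g−2=e, f−2=d → poleved; then reverse → develop.

develop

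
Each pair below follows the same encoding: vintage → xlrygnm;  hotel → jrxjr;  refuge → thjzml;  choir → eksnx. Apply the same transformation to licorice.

The shift increases by 1 at each position, starting from +2: 2, 3, 4, ….
For licorice: l+2=n, i+3=l, c+4=g, o+5=t, r+6=x, i+7=p, c+8=k, e+9=n.

nlgtxpkn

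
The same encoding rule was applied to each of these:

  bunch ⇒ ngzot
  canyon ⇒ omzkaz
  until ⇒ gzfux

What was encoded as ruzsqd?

Compare letters: b→n is +12, u→g is +12, n→z is +12 — a constant shift. This is a Caesar cipher with shift 12.
Decoding ruzsqd: r−12=f, u−12=i, z−12=n, s−12=g, q−12=e, d−12=r.

finger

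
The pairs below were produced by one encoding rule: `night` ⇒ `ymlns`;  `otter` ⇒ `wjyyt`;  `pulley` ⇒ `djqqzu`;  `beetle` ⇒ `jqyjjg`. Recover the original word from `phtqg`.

The output letters match the input read backwards, each shifted +5: night reversed is thgin. The word is reversed, then every letter is shifted forward by 5.
Reversing it on phtqg: shift back: p−5=k, h−5=c, t−5=o, q−5=l, g−5=b → kcolb; then reverse → block.

block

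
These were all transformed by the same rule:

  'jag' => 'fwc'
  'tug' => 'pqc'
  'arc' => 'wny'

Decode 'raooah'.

This is a Caesar cipher with shift 22.
Decoding raooah: r−22=v, a−22=e, o−22=s, o−22=s, a−22=e, h−22=l.

vessel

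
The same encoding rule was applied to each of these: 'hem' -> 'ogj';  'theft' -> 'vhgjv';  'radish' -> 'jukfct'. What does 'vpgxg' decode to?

Two steps: reverse the string, then apply a Caesar shift of +2.
Reversing it on vpgxg: shift back: v−2=t, p−2=n, g−2=e, x−2=v, g−2=e → tneve; then reverse → event.

event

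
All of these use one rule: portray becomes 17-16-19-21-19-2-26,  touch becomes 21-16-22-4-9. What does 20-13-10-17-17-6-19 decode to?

p is letter #16 and maps to 17: an offset of 1. Each letter is replaced by its alphabet position (a=1..z=26) + 1.
Undoing it on 20-13-10-17-17-6-19: 20→(20−1)÷1=19=s, 13→(13−1)÷1=12=l, 10→(10−1)÷1=9=i, 17→(17−1)÷1=16=p, 17→(17−1)÷1=16=p, 6→(6−1)÷1=5=e, 19→(19−1)÷1=18=r.

slipper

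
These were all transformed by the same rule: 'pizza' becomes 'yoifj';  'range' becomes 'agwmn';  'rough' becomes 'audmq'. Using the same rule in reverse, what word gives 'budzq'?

Shifts by position in pizza: pos 0: p→y (+9), pos 1: i→o (+6), pos 2: z→i (+9), pos 3: z→f (+6) — repeating every 2. It's a Vigenère-style cipher with numeric key [9,6]: position i shifts by key[i mod 2].
Reversing it on budzq: b−9=s, u−6=o, d−9=u, z−6=t, q−9=h.

south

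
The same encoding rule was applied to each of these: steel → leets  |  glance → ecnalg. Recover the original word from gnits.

The output letters match the input read backwards: steel reversed is leets. It's just the letters in reverse order.
Undoing it on gnits: then reverse → sting.

sting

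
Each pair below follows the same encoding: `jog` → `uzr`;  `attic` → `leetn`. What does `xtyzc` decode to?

Compare letters: j→u is +11, o→z is +11, g→r is +11 — a constant shift. It's a constant shift of +11 (ROT11).
Undoing it on xtyzc: x−11=m, t−11=i, y−11=n, z−11=o, c−11=r.

minor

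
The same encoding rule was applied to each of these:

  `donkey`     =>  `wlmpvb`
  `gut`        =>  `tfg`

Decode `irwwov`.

Letters are reflected about the middle of the alphabet (position → 25−position): Atbash.
Undoing it on irwwov: i↔r, r↔i, w↔d, w↔d, o↔l, v↔e.

riddle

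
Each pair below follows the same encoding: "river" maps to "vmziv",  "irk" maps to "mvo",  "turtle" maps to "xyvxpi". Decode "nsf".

This is a Caesar cipher with shift 4.
Reversing it on nsf: n−4=j, s−4=o, f−4=b.

job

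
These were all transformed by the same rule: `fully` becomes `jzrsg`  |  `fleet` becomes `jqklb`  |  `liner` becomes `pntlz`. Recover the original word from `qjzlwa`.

meteor

In fully: f→j is +4, u→z is +5, l→r is +6, l→s is +7 — the shift increases by 1 each position. The shift increases by 1 at each position, starting from +4: 4, 5, 6, ….
Decoding qjzlwa: q−4=m, j−5=e, z−6=t, l−7=e, w−8=o, a−9=r.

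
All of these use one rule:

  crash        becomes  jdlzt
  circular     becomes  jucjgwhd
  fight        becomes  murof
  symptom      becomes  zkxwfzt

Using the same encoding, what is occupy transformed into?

vonbbj

Shifts by position in crash: pos 0: c→j (+7), pos 1: r→d (+12), pos 2: a→l (+11), pos 3: s→z (+7), pos 4: h→t (+12) — repeating every 3. A repeating key of period 3 is used — shifts +7, +12, +11 over and over.
Applying it to occupy: o+7=v, c+12=o, c+11=n, u+7=b, p+12=b, y+11=j.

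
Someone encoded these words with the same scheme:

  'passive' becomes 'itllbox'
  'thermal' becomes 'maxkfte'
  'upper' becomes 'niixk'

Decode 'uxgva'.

Compare letters: p→i is +19, a→t is +19, s→l is +19 — a constant shift. Every letter moves 19 places later in the alphabet, wrapping around z→a.
Undoing it on uxgva: u−19=b, x−19=e, g−19=n, v−19=c, a−19=h.

bench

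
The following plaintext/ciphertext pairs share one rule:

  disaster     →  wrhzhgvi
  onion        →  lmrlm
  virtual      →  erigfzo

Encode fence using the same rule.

Each pair mirrors across the alphabet (d↔w, i↔r, s↔h): positions sum to 25. Each letter is replaced by its mirror in the alphabet: a↔z, b↔y, c↔x, and so on (the Atbash cipher).
On fence: f↔u, e↔v, n↔m, c↔x, e↔v.

uvmxv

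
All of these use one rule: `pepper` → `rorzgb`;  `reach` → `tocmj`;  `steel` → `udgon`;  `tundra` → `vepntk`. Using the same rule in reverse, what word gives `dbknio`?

bridge

Shifts by position in pepper: pos 0: p→r (+2), pos 1: e→o (+10), pos 2: p→r (+2), pos 3: p→z (+10) — repeating every 2. The shifts repeat in a cycle of length 2: positions 0,1,… shift by +2, +10, then the pattern repeats.
Undoing it on dbknio: d−2=b, b−10=r, k−2=i, n−10=d, i−2=g, o−10=e.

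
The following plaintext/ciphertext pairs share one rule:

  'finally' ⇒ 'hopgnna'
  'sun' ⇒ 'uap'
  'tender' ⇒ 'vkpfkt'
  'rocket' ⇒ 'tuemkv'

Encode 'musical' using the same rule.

oauoegn

The shift depends on letter class: consonant f→h is +2, but vowel i→o is +6. The rule splits by letter class: vowels +6, consonants +2.
On musical: m(cons)+2=o, u(vowel)+6=a, s(cons)+2=u, i(vowel)+6=o, c(cons)+2=e, a(vowel)+6=g, l(cons)+2=n.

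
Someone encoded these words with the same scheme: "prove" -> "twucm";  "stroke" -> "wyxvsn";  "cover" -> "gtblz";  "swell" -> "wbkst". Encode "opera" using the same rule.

In prove: p→t is +4, r→w is +5, o→u is +6, v→c is +7 — the shift increases by 1 each position. Letter i (0-indexed) is shifted by i+4, so successive shifts are 4, 5, 6, ….
Applying it to opera: o+4=s, p+5=u, e+6=k, r+7=y, a+8=i.

sukyi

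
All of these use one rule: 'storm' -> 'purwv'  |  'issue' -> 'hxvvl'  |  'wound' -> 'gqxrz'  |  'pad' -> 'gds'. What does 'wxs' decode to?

The output letters match the input read backwards, each shifted +3: storm reversed is mrots. Read the word backwards and shift each letter +3.
Decoding wxs: shift back: w−3=t, x−3=u, s−3=p → tup; then reverse → put.

put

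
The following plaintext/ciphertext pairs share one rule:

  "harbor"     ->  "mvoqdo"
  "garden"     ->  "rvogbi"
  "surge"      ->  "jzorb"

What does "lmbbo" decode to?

h(7)→m(12) and a(0)→v(21) fit y≡21x+21 (mod 26); the inverse of 21 mod 26 is 5. Treating letters as 0–25, the rule is x ↦ 21x + 21 (mod 26).
Decoding lmbbo: l(11)→5·(11−21)≡2=c; m(12)→5·(12−21)≡7=h; b(1)→5·(1−21)≡4=e; b(1)→5·(1−21)≡4=e; o(14)→5·(14−21)≡17=r (all mod 26).

cheer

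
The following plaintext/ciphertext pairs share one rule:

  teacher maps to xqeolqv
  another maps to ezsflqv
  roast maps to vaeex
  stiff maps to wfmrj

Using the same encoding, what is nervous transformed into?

Shifts by position in teacher: pos 0: t→x (+4), pos 1: e→q (+12), pos 2: a→e (+4), pos 3: c→o (+12) — repeating every 2. A repeating key of period 2 is used — shifts +4, +12 over and over.
Applying it to nervous: n+4=r, e+12=q, r+4=v, v+12=h, o+4=s, u+12=g, s+4=w.

rqvhsgw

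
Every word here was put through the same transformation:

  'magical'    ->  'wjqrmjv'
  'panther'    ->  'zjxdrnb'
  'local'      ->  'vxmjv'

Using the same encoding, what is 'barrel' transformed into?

Vowels shift forward by 9 and consonants shift forward by 10.
For barrel: b(cons)+10=l, a(vowel)+9=j, r(cons)+10=b, r(cons)+10=b, e(vowel)+9=n, l(cons)+10=v.

ljbbnv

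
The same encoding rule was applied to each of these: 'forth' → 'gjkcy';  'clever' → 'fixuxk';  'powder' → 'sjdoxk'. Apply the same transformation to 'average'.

f(5)→g(6) and o(14)→j(9) fit y≡9x+13 (mod 26); the inverse of 9 mod 26 is 3. This is an affine cipher: with a=0,…,z=25, each position x becomes (9x+13) mod 26.
On average: a(0)→9·0+13≡13=n; v(21)→9·21+13≡20=u; e(4)→9·4+13≡23=x; r(17)→9·17+13≡10=k; a(0)→9·0+13≡13=n; g(6)→9·6+13≡15=p; e(4)→9·4+13≡23=x (all mod 26).

nuxknpx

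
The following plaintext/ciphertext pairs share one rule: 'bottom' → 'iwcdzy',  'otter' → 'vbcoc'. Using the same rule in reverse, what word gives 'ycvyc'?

rumor

In bottom: b→i is +7, o→w is +8, t→c is +9, t→d is +10 — the shift increases by 1 each position. Each letter shifts forward by (position + 7), i.e. 7, 8, 9, … — the shift grows by one for each successive letter.
Undoing it on ycvyc: y−7=r, c−8=u, v−9=m, y−10=o, c−11=r.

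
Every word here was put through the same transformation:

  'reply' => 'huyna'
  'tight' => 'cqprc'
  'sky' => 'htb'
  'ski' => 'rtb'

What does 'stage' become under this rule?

npjcb

The output letters match the input read backwards, each shifted +9: reply reversed is ylper. Read the word backwards and shift each letter +9.
On stage: reverse → egats; then shift: e+9=n, g+9=p, a+9=j, t+9=c, s+9=b.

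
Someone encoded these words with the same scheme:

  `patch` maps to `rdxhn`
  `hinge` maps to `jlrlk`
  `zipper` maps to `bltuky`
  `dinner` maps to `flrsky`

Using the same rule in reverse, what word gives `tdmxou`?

raisin

The shift increases by 1 at each position, starting from +2: 2, 3, 4, ….
Reversing it on tdmxou: t−2=r, d−3=a, m−4=i, x−5=s, o−6=i, u−7=n.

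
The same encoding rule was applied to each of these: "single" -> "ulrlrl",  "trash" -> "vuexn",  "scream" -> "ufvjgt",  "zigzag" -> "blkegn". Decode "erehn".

coach

In single: s→u is +2, i→l is +3, n→r is +4, g→l is +5 — the shift increases by 1 each position. Letter i (0-indexed) is shifted by i+2, so successive shifts are 2, 3, 4, ….
Undoing it on erehn: e−2=c, r−3=o, e−4=a, h−5=c, n−6=h.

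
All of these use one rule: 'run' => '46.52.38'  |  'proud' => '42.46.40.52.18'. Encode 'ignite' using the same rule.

r(#18)→46 and u(#21)→52: differences scale by 2, so n = 2·pos + 10. With a=1..z=26, the number is 2·pos + 10.
Applying it to ignite: i=9→28, g=7→24, n=14→38, i=9→28, t=20→50, e=5→20.

28.24.38.28.50.20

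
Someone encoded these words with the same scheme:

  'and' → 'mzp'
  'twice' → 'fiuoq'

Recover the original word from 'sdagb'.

This is a Caesar cipher with shift 12.
Reversing it on sdagb: s−12=g, d−12=r, a−12=o, g−12=u, b−12=p.

group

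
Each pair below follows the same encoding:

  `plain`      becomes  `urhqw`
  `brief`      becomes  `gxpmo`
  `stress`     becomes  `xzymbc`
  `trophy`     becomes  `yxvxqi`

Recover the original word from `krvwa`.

floor

Each letter shifts forward by (position + 5), i.e. 5, 6, 7, … — the shift grows by one for each successive letter.
Decoding krvwa: k−5=f, r−6=l, v−7=o, w−8=o, a−9=r.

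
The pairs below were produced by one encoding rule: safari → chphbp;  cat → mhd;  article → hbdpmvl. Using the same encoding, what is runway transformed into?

The shift depends on letter class: consonant s→c is +10, but vowel a→h is +7. The rule splits by letter class: vowels +7, consonants +10.
On runway: r(cons)+10=b, u(vowel)+7=b, n(cons)+10=x, w(cons)+10=g, a(vowel)+7=h, y(cons)+10=i.

bbxghi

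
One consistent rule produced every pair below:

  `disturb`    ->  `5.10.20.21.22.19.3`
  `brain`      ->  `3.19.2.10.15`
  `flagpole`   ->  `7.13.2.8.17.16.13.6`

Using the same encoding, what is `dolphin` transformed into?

d is letter #4 and maps to 5: an offset of 1. Letters become their 1-based position plus 1 (so a→2, b→3, …).
For dolphin: d=4→5, o=15→16, l=12→13, p=16→17, h=8→9, i=9→10, n=14→15.

5.16.13.17.9.10.15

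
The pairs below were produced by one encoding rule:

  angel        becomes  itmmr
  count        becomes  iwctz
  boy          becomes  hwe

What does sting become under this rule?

The shift depends on letter class: consonant n→t is +6, but vowel a→i is +8. Two shifts are in play — +8 for a/e/i/o/u, +6 for every other letter.
For sting: s(cons)+6=y, t(cons)+6=z, i(vowel)+8=q, n(cons)+6=t, g(cons)+6=m.

yzqtm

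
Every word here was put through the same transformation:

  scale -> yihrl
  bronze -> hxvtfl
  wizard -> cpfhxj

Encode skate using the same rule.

yqhzl

Two shifts are in play — +7 for a/e/i/o/u, +6 for every other letter.
Applying it to skate: s(cons)+6=y, k(cons)+6=q, a(vowel)+7=h, t(cons)+6=z, e(vowel)+7=l.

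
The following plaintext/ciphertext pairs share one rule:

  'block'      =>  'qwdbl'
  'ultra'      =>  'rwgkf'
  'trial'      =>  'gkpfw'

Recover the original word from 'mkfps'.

b(1)→q(16) and l(11)→w(22) fit y≡11x+5 (mod 26); the inverse of 11 mod 26 is 19. This is an affine cipher: with a=0,…,z=25, each position x becomes (11x+5) mod 26.
Undoing it on mkfps: m(12)→19·(12−5)≡3=d; k(10)→19·(10−5)≡17=r; f(5)→19·(5−5)≡0=a; p(15)→19·(15−5)≡8=i; s(18)→19·(18−5)≡13=n (all mod 26).

drain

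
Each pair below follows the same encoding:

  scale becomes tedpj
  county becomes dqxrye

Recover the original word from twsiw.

In scale: s→t is +1, c→e is +2, a→d is +3, l→p is +4 — the shift increases by 1 each position. Each letter shifts forward by (position + 1), i.e. 1, 2, 3, … — the shift grows by one for each successive letter.
Undoing it on twsiw: t−1=s, w−2=u, s−3=p, i−4=e, w−5=r.

super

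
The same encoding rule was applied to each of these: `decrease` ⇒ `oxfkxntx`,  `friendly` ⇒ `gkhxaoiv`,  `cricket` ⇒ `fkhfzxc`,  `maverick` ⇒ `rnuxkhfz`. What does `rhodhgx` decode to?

midwife

d(3)→o(14) and e(4)→x(23) fit y≡9x+13 (mod 26); the inverse of 9 mod 26 is 3. Each letter's alphabet position (a=0..z=25) is mapped through 9·x+13 mod 26 — an affine cipher.
Undoing it on rhodhgx: r(17)→3·(17−13)≡12=m; h(7)→3·(7−13)≡8=i; o(14)→3·(14−13)≡3=d; d(3)→3·(3−13)≡22=w; h(7)→3·(7−13)≡8=i; g(6)→3·(6−13)≡5=f; x(23)→3·(23−13)≡4=e (all mod 26).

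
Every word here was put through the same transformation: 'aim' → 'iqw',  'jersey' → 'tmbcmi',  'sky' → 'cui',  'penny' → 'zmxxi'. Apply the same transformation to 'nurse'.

The shift depends on letter class: consonant m→w is +10, but vowel a→i is +8. Vowels shift forward by 8 and consonants shift forward by 10.
Applying it to nurse: n(cons)+10=x, u(vowel)+8=c, r(cons)+10=b, s(cons)+10=c, e(vowel)+8=m.

xcbcm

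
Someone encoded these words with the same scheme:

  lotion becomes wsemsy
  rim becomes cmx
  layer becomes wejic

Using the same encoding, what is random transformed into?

ceyosx

Vowels shift forward by 4 and consonants shift forward by 11.
On random: r(cons)+11=c, a(vowel)+4=e, n(cons)+11=y, d(cons)+11=o, o(vowel)+4=s, m(cons)+11=x.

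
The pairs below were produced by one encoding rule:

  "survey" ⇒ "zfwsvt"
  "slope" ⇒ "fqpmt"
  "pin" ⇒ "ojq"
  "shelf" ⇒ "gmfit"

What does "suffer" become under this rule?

Two steps: reverse the string, then apply a Caesar shift of +1.
Applying it to suffer: reverse → reffus; then shift: r+1=s, e+1=f, f+1=g, f+1=g, u+1=v, s+1=t.

sfggvt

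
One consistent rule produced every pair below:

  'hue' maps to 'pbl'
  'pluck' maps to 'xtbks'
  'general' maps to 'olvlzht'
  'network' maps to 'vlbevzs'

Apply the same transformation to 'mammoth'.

The shift depends on letter class: consonant h→p is +8, but vowel u→b is +7. Two shifts are in play — +7 for a/e/i/o/u, +8 for every other letter.
On mammoth: m(cons)+8=u, a(vowel)+7=h, m(cons)+8=u, m(cons)+8=u, o(vowel)+7=v, t(cons)+8=b, h(cons)+8=p.

uhuuvbp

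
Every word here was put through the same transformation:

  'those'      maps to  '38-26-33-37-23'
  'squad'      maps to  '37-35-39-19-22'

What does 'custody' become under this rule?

21-39-37-38-33-22-43

t is letter #20 and maps to 38: an offset of 18. Letters become their 1-based position plus 18 (so a→19, b→20, …).
On custody: c=3→21, u=21→39, s=19→37, t=20→38, o=15→33, d=4→22, y=25→43.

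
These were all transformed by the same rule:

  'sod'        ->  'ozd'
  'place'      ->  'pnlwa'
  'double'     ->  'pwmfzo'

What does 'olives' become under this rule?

The output letters match the input read backwards, each shifted +11: sod reversed is dos. Two steps: reverse the string, then apply a Caesar shift of +11.
For olives: reverse → sevilo; then shift: s+11=d, e+11=p, v+11=g, i+11=t, l+11=w, o+11=z.

dpgtwz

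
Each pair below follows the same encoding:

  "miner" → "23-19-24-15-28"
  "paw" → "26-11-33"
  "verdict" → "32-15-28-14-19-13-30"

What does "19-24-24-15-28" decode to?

inner

m is letter #13 and maps to 23: an offset of 10. Each letter is replaced by its alphabet position (a=1..z=26) + 10.
Undoing it on 19-24-24-15-28: 19→(19−10)÷1=9=i, 24→(24−10)÷1=14=n, 24→(24−10)÷1=14=n, 15→(15−10)÷1=5=e, 28→(28−10)÷1=18=r.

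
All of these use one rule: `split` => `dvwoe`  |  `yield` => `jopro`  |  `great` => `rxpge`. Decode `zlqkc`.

offer

Shifts by position in split: pos 0: s→d (+11), pos 1: p→v (+6), pos 2: l→w (+11), pos 3: i→o (+6) — repeating every 2. It's a Vigenère-style cipher with numeric key [11,6]: position i shifts by key[i mod 2].
Undoing it on zlqkc: z−11=o, l−6=f, q−11=f, k−6=e, c−11=r.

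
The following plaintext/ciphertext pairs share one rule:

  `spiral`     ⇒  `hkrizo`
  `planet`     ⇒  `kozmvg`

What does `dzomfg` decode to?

Each letter is replaced by its mirror in the alphabet: a↔z, b↔y, c↔x, and so on (the Atbash cipher).
Reversing it on dzomfg: d↔w, z↔a, o↔l, m↔n, f↔u, g↔t.

walnut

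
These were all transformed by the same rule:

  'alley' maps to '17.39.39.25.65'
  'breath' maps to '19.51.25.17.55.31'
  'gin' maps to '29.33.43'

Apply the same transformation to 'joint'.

a(#1)→17 and l(#12)→39: differences scale by 2, so n = 2·pos + 15. Each letter becomes 2×(its alphabet position, a=1..z=26) + 15.
On joint: j=10→35, o=15→45, i=9→33, n=14→43, t=20→55.

35.45.33.43.55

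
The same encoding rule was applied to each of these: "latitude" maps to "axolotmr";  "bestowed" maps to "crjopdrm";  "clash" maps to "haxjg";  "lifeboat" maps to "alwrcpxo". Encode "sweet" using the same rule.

jdrro

Treating letters as 0–25, the rule is x ↦ 5x + 23 (mod 26).
For sweet: s(18)→5·18+23≡9=j; w(22)→5·22+23≡3=d; e(4)→5·4+23≡17=r; e(4)→5·4+23≡17=r; t(19)→5·19+23≡14=o (all mod 26).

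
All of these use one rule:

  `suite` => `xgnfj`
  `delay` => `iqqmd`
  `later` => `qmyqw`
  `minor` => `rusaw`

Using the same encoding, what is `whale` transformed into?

btfxj

Shifts by position in suite: pos 0: s→x (+5), pos 1: u→g (+12), pos 2: i→n (+5), pos 3: t→f (+12) — repeating every 2. It's a Vigenère-style cipher with numeric key [5,12]: position i shifts by key[i mod 2].
On whale: w+5=b, h+12=t, a+5=f, l+12=x, e+5=j.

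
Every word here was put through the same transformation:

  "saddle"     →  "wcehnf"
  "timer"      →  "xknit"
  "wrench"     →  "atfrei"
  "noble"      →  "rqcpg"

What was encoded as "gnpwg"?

Shifts by position in saddle: pos 0: s→w (+4), pos 1: a→c (+2), pos 2: d→e (+1), pos 3: d→h (+4), pos 4: l→n (+2), pos 5: e→f (+1) — repeating every 3. A repeating key of period 3 is used — shifts +4, +2, +1 over and over.
Reversing it on gnpwg: g−4=c, n−2=l, p−1=o, w−4=s, g−2=e.

close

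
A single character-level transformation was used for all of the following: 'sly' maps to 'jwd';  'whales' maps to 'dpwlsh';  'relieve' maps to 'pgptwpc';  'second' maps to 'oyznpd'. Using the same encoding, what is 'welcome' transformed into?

The output letters match the input read backwards, each shifted +11: sly reversed is yls. Two steps: reverse the string, then apply a Caesar shift of +11.
For welcome: reverse → emoclew; then shift: e+11=p, m+11=x, o+11=z, c+11=n, l+11=w, e+11=p, w+11=h.

pxznwph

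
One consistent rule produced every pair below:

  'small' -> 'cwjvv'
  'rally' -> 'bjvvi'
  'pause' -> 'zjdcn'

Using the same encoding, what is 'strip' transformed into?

The shift depends on letter class: consonant s→c is +10, but vowel a→j is +9. Two shifts are in play — +9 for a/e/i/o/u, +10 for every other letter.
On strip: s(cons)+10=c, t(cons)+10=d, r(cons)+10=b, i(vowel)+9=r, p(cons)+10=z.

cdbrz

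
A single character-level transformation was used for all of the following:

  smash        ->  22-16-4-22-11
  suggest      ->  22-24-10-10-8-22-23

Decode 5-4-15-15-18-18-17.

s is letter #19 and maps to 22: an offset of 3. Letters become their 1-based position plus 3 (so a→4, b→5, …).
Decoding 5-4-15-15-18-18-17: 5→(5−3)÷1=2=b, 4→(4−3)÷1=1=a, 15→(15−3)÷1=12=l, 15→(15−3)÷1=12=l, 18→(18−3)÷1=15=o, 18→(18−3)÷1=15=o, 17→(17−3)÷1=14=n.

balloon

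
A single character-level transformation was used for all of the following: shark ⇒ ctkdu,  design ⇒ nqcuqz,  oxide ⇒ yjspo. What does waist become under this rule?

Shifts by position in shark: pos 0: s→c (+10), pos 1: h→t (+12), pos 2: a→k (+10), pos 3: r→d (+12) — repeating every 2. The shifts repeat in a cycle of length 2: positions 0,1,… shift by +10, +12, then the pattern repeats.
On waist: w+10=g, a+12=m, i+10=s, s+12=e, t+10=d.

gmsed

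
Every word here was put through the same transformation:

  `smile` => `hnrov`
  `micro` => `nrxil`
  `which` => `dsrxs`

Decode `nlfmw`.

Each pair mirrors across the alphabet (s↔h, m↔n, i↔r): positions sum to 25. Each letter is replaced by its mirror in the alphabet: a↔z, b↔y, c↔x, and so on (the Atbash cipher).
Reversing it on nlfmw: n↔m, l↔o, f↔u, m↔n, w↔d.

mound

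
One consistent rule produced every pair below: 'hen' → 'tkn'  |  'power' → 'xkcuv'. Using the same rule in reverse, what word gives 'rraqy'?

skull

The word is reversed, then every letter is shifted forward by 6.
Decoding rraqy: shift back: r−6=l, r−6=l, a−6=u, q−6=k, y−6=s → lluks; then reverse → skull.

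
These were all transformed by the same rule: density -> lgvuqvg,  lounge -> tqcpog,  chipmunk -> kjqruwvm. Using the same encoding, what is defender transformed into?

Shifts by position in density: pos 0: d→l (+8), pos 1: e→g (+2), pos 2: n→v (+8), pos 3: s→u (+2) — repeating every 2. A repeating key of period 2 is used — shifts +8, +2 over and over.
Applying it to defender: d+8=l, e+2=g, f+8=n, e+2=g, n+8=v, d+2=f, e+8=m, r+2=t.

lgngvfmt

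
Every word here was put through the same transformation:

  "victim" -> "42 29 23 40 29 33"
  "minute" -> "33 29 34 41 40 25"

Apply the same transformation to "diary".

24 29 21 38 45

v is letter #22 and maps to 42: an offset of 20. The number is (letter's place in the alphabet, a=1) + 20.
On diary: d=4→24, i=9→29, a=1→21, r=18→38, y=25→45.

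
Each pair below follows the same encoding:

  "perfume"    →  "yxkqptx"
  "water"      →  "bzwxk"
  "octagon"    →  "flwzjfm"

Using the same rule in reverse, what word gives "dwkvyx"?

stripe

Each letter's alphabet position (a=0..z=25) is mapped through 19·x+25 mod 26 — an affine cipher.
Undoing it on dwkvyx: d(3)→11·(3−25)≡18=s; w(22)→11·(22−25)≡19=t; k(10)→11·(10−25)≡17=r; v(21)→11·(21−25)≡8=i; y(24)→11·(24−25)≡15=p; x(23)→11·(23−25)≡4=e (all mod 26).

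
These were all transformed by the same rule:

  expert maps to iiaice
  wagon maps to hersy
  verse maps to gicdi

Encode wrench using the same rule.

The shift depends on letter class: consonant x→i is +11, but vowel e→i is +4. The rule splits by letter class: vowels +4, consonants +11.
Applying it to wrench: w(cons)+11=h, r(cons)+11=c, e(vowel)+4=i, n(cons)+11=y, c(cons)+11=n, h(cons)+11=s.

hciyns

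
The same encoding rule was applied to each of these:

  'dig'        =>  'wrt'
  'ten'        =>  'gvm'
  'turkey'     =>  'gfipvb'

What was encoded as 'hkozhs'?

splash

Each pair mirrors across the alphabet (d↔w, i↔r, g↔t): positions sum to 25. This is the alphabet-reversal cipher (Atbash): a becomes z, b becomes y, etc.
Undoing it on hkozhs: h↔s, k↔p, o↔l, z↔a, h↔s, s↔h.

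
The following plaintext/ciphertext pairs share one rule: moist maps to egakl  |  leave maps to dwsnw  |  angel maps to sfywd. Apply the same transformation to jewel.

bwowd

Compare letters: m→e is +18, o→g is +18, i→a is +18 — a constant shift. This is a Caesar cipher with shift 18.
On jewel: j+18=b, e+18=w, w+18=o, e+18=w, l+18=d.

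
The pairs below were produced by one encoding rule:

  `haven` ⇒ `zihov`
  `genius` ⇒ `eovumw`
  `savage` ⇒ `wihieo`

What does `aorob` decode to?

meter

Each letter's alphabet position (a=0..z=25) is mapped through 21·x+8 mod 26 — an affine cipher.
Reversing it on aorob: a(0)→5·(0−8)≡12=m; o(14)→5·(14−8)≡4=e; r(17)→5·(17−8)≡19=t; o(14)→5·(14−8)≡4=e; b(1)→5·(1−8)≡17=r (all mod 26).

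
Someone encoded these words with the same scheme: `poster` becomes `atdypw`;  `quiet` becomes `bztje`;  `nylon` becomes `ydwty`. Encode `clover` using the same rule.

nqzapw

Shifts by position in poster: pos 0: p→a (+11), pos 1: o→t (+5), pos 2: s→d (+11), pos 3: t→y (+5) — repeating every 2. A repeating key of period 2 is used — shifts +11, +5 over and over.
On clover: c+11=n, l+5=q, o+11=z, v+5=a, e+11=p, r+5=w.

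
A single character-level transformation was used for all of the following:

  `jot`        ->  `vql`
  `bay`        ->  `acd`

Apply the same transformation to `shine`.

The output letters match the input read backwards, each shifted +2: jot reversed is toj. Read the word backwards and shift each letter +2.
Applying it to shine: reverse → enihs; then shift: e+2=g, n+2=p, i+2=k, h+2=j, s+2=u.

gpkju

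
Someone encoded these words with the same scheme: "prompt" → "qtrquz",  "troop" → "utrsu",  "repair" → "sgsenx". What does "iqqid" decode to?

honey

In prompt: p→q is +1, r→t is +2, o→r is +3, m→q is +4 — the shift increases by 1 each position. Each letter shifts forward by (position + 1), i.e. 1, 2, 3, … — the shift grows by one for each successive letter.
Decoding iqqid: i−1=h, q−2=o, q−3=n, i−4=e, d−5=y.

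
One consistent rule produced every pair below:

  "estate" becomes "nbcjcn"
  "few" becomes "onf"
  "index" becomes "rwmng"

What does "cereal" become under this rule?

lnanju

Compare letters: e→n is +9, s→b is +9, t→c is +9 — a constant shift. This is a Caesar cipher with shift 9.
On cereal: c+9=l, e+9=n, r+9=a, e+9=n, a+9=j, l+9=u.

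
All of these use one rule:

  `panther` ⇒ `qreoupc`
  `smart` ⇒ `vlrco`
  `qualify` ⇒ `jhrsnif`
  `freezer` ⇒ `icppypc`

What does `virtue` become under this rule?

ancohp

p(15)→q(16) and a(0)→r(17) fit y≡19x+17 (mod 26); the inverse of 19 mod 26 is 11. Treating letters as 0–25, the rule is x ↦ 19x + 17 (mod 26).
For virtue: v(21)→19·21+17≡0=a; i(8)→19·8+17≡13=n; r(17)→19·17+17≡2=c; t(19)→19·19+17≡14=o; u(20)→19·20+17≡7=h; e(4)→19·4+17≡15=p (all mod 26).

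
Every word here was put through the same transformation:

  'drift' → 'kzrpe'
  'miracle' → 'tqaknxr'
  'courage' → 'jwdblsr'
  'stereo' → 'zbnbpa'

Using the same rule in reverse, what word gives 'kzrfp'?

drive

The shift increases by 1 at each position, starting from +7: 7, 8, 9, ….
Reversing it on kzrfp: k−7=d, z−8=r, r−9=i, f−10=v, p−11=e.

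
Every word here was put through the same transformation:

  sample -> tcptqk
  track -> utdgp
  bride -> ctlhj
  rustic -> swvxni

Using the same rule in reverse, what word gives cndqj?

blame

The shift increases by 1 at each position, starting from +1: 1, 2, 3, ….
Undoing it on cndqj: c−1=b, n−2=l, d−3=a, q−4=m, j−5=e.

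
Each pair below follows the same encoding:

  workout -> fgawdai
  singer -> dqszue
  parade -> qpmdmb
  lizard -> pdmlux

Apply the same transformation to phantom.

yafzmtb

The output letters match the input read backwards, each shifted +12: workout reversed is tuokrow. The word is reversed, then every letter is shifted forward by 12.
For phantom: reverse → motnahp; then shift: m+12=y, o+12=a, t+12=f, n+12=z, a+12=m, h+12=t, p+12=b.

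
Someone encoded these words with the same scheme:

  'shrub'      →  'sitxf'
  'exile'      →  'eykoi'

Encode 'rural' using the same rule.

rvtdp

In shrub: s→s is +0, h→i is +1, r→t is +2, u→x is +3 — the shift increases by 1 each position. Each letter shifts forward by its position index (0, 1, 2, …) — the shift grows by one for each successive letter.
Applying it to rural: r+0=r, u+1=v, r+2=t, a+3=d, l+4=p.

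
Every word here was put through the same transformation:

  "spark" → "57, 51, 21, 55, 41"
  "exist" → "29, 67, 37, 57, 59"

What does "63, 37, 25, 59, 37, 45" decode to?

victim

s(#19)→57 and p(#16)→51: differences scale by 2, so n = 2·pos + 19. With a=1..z=26, the number is 2·pos + 19.
Decoding 63, 37, 25, 59, 37, 45: 63→(63−19)÷2=22=v, 37→(37−19)÷2=9=i, 25→(25−19)÷2=3=c, 59→(59−19)÷2=20=t, 37→(37−19)÷2=9=i, 45→(45−19)÷2=13=m.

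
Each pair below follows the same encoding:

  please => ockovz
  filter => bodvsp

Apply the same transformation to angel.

voqxk

The output letters match the input read backwards, each shifted +10: please reversed is esaelp. The word is reversed, then every letter is shifted forward by 10.
Applying it to angel: reverse → legna; then shift: l+10=v, e+10=o, g+10=q, n+10=x, a+10=k.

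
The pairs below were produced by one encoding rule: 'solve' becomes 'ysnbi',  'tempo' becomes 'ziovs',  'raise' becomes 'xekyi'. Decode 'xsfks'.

Shifts by position in solve: pos 0: s→y (+6), pos 1: o→s (+4), pos 2: l→n (+2), pos 3: v→b (+6), pos 4: e→i (+4) — repeating every 3. The shifts repeat in a cycle of length 3: positions 0,1,… shift by +6, +4, +2, then the pattern repeats.
Decoding xsfks: x−6=r, s−4=o, f−2=d, k−6=e, s−4=o.

rodeo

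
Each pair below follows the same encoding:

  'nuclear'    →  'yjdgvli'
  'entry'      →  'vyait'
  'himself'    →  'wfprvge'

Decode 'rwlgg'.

n(13)→y(24) and u(20)→j(9) fit y≡9x+11 (mod 26); the inverse of 9 mod 26 is 3. Each letter's alphabet position (a=0..z=25) is mapped through 9·x+11 mod 26 — an affine cipher.
Undoing it on rwlgg: r(17)→3·(17−11)≡18=s; w(22)→3·(22−11)≡7=h; l(11)→3·(11−11)≡0=a; g(6)→3·(6−11)≡11=l; g(6)→3·(6−11)≡11=l (all mod 26).

shall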